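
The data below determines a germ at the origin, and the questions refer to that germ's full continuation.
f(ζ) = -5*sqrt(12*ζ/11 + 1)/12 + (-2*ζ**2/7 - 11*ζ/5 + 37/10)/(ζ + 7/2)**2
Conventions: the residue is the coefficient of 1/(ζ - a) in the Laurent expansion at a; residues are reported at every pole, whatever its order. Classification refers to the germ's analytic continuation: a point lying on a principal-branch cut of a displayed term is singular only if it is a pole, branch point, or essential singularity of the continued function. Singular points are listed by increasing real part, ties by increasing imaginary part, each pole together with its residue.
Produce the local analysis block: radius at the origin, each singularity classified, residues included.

Radius of convergence at 0: 11/12.
At -7/2: a pole of order 2; residue -1/5.
At -11/12: an algebraic (square-root) branch point.

Denominator factor (ζ + 7/2)^2: pole of order 2 at -7/2, modulus 7/2.
Branch term (-5/12)*sqrt(1 - ζ/(-11/12)): its argument vanishes at ζ = -11/12, a square-root branch point, modulus 11/12.
The radius of convergence is the smallest modulus among the singular points: 11/12.
The branch term is analytic at -7/2 and contributes nothing to the residue; only the rational part matters.
At the order-2 pole -7/2 set g(ζ) = (ζ - (-7/2))^2*(rational part) = -2*ζ**2/7 - 11*ζ/5 + 37/10.
Order-2 pole: residue = g'(a); g'(-7/2) = -1/5, so the residue is -1/5.
List the singular points by increasing real part (a conjugate pair: the negative imaginary part first).


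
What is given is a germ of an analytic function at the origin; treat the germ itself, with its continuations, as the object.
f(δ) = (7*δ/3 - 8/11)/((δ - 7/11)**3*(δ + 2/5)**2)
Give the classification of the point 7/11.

The point is a pole of order 3.

The denominator factor δ - 7/11 vanishes at 7/11 and appears to the power 3; the numerator there equals 25/33, nonzero, and no other factor vanishes.
Hence a pole whose order is the multiplicity, 3.


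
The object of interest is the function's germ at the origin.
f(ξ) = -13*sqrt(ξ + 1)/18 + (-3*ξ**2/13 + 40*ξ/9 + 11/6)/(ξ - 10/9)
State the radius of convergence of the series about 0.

Denominator factor (ξ - 10/9): pole of order 1 at 10/9, modulus 10/9.
Branch term (-13/18)*sqrt(1 - ξ/(-1)): its argument vanishes at ξ = -1, a square-root branch point, modulus 1.
The radius of convergence is the smallest modulus among the singular points: 1.

The radius of convergence is 1.


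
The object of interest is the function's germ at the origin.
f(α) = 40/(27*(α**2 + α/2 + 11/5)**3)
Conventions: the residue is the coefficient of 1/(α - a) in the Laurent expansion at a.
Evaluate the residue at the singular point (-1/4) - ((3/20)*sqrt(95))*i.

The residue is ((64000/15000633)*sqrt(95))*i.

The factor α**2 + α/2 + 11/5 splits as (α - a)(α - a') with a = (-1/4) - ((3/20)*sqrt(95))*i, a' = (-1/4) + ((3/20)*sqrt(95))*i. At the order-3 pole a set g(α) = (α - a)^3*f(α) = [40/27] / (α - a')^3.
Order-3 pole: residue = g''(a)/2; g''((-1/4) - ((3/20)*sqrt(95))*i) = ((128000/15000633)*sqrt(95))*i, so the residue is ((64000/15000633)*sqrt(95))*i.


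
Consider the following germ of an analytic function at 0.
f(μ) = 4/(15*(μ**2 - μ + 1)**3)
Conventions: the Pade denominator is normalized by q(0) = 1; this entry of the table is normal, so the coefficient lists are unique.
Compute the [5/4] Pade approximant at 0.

The Pade approximant has numerator coefficients [4/15, 29/135, 1/45, -4/45, -2/27, -1/45]; denominator coefficients [1, -79/36, 11/3, -11/4, 19/12].

Taylor coefficients needed (expand at 0): a_0 = 4/15, a_1 = 4/5, a_2 = 4/5, a_3 = -8/15, a_4 = -12/5, a_5 = -12/5, a_6 = 4/5, a_7 = 24/5, a_8 = 24/5, a_9 = -16/15.
Write the denominator as Q(μ) = 1 + q1*μ + q2*μ^2 + q3*μ^3 + q4*μ^4. Requiring Q*f - P = O(μ^10) with deg P <= 5 kills the coefficients of μ^6..μ^9 in Q*f:
  μ^6: a_6 + q1*a_5 + q2*a_4 + q3*a_3 + q4*a_2 = 0, i.e. 4/5 + (-12/5)*q1 + (-12/5)*q2 + (-8/15)*q3 + (4/5)*q4 = 0.
  μ^7: a_7 + q1*a_6 + q2*a_5 + q3*a_4 + q4*a_3 = 0, i.e. 24/5 + (4/5)*q1 + (-12/5)*q2 + (-12/5)*q3 + (-8/15)*q4 = 0.
  μ^8: a_8 + q1*a_7 + q2*a_6 + q3*a_5 + q4*a_4 = 0, i.e. 24/5 + (24/5)*q1 + (4/5)*q2 + (-12/5)*q3 + (-12/5)*q4 = 0.
  μ^9: a_9 + q1*a_8 + q2*a_7 + q3*a_6 + q4*a_5 = 0, i.e. -16/15 + (24/5)*q1 + (24/5)*q2 + (4/5)*q3 + (-12/5)*q4 = 0.
Solving this linear system: q1 = -79/36, q2 = 11/3, q3 = -11/4, q4 = 19/12.
The numerator is Q*f truncated at degree 5: P0 = a_0 = 4/15; P1 = a_1 + q1*a_0 = 29/135; P2 = a_2 + q1*a_1 + q2*a_0 = 1/45; P3 = a_3 + q1*a_2 + q2*a_1 + q3*a_0 = -4/45; P4 = a_4 + q1*a_3 + q2*a_2 + q3*a_1 + q4*a_0 = -2/27; P5 = a_5 + q1*a_4 + q2*a_3 + q3*a_2 + q4*a_1 = -1/45.


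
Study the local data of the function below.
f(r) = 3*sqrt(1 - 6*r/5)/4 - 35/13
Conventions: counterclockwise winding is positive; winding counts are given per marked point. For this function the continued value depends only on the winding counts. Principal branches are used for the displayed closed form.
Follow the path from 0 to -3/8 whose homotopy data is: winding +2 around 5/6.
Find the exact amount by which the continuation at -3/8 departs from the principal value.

The rational part is single-valued and drops out of the difference; each branch term changes only by its own monodromy.
(3/4)*sqrt(1 - r/(5/6)): winding +2 is even, the square root returns to the same sheet, contribution 0.
Summing the contributions at r = -3/8 gives 0.

Continued minus principal equals 0.


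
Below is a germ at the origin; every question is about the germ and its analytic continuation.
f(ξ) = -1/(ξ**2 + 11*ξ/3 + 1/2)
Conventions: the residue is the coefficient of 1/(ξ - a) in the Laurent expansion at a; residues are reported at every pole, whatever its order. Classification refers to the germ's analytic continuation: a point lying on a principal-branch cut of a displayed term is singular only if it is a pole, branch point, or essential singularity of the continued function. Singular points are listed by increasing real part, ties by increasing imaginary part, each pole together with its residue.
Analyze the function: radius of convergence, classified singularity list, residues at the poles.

Denominator factor (ξ**2 + 11*ξ/3 + 1/2): discriminant 103/9, real irrational roots -11/6 + (1/6)*sqrt(103) and -11/6 - (1/6)*sqrt(103); poles of order 1, moduli 11/6 - (1/6)*sqrt(103) and 11/6 + (1/6)*sqrt(103).
The radius of convergence is the smallest modulus among the singular points: 11/6 - (1/6)*sqrt(103).
The factor ξ**2 + 11*ξ/3 + 1/2 splits as (ξ - a)(ξ - a') with a = -11/6 - (1/6)*sqrt(103), a' = -11/6 + (1/6)*sqrt(103). At the order-1 pole a set g(ξ) = (ξ - a)*f(ξ) = [-1] / (ξ - a').
Simple pole: residue = g(a) at a = -11/6 - (1/6)*sqrt(103), which is (3/103)*sqrt(103).
The factor ξ**2 + 11*ξ/3 + 1/2 splits as (ξ - a)(ξ - a') with a = -11/6 + (1/6)*sqrt(103), a' = -11/6 - (1/6)*sqrt(103). At the order-1 pole a set g(ξ) = (ξ - a)*f(ξ) = [-1] / (ξ - a').
Simple pole: residue = g(a) at a = -11/6 + (1/6)*sqrt(103), which is -(3/103)*sqrt(103).
List the singular points by increasing real part (a conjugate pair: the negative imaginary part first).

Radius of convergence at 0: 11/6 - (1/6)*sqrt(103).
At -11/6 - (1/6)*sqrt(103): a pole of order 1; residue (3/103)*sqrt(103).
At -11/6 + (1/6)*sqrt(103): a pole of order 1; residue -(3/103)*sqrt(103).


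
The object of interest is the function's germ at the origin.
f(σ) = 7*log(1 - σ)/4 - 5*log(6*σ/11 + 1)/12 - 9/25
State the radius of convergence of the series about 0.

Branch term (7/4)*log(1 - σ/(1)): its argument vanishes at σ = 1, a logarithmic branch point, modulus 1.
Branch term (-5/12)*log(1 - σ/(-11/6)): its argument vanishes at σ = -11/6, a logarithmic branch point, modulus 11/6.
The radius of convergence is the smallest modulus among the singular points: 1.

The radius of convergence is 1.


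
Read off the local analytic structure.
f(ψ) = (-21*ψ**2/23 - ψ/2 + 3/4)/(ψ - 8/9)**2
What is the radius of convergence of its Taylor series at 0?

Denominator factor (ψ - 8/9)^2: pole of order 2 at 8/9, modulus 8/9.
The radius of convergence is the smallest modulus among the singular points: 8/9.

The radius of convergence is 8/9.


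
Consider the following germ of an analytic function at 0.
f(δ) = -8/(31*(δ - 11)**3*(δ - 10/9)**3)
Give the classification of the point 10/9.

The point is a pole of order 3.

The denominator factor δ - 10/9 vanishes at 10/9 and appears to the power 3; the numerator there equals -8/31, nonzero, and no other factor vanishes.
Hence a pole whose order is the multiplicity, 3.


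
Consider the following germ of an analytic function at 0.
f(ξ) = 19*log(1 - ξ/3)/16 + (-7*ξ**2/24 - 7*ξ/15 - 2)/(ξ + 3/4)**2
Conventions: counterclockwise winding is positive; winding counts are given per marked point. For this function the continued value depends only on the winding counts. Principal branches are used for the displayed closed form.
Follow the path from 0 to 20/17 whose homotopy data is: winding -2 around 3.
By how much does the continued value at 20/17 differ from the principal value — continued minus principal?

Continued minus principal equals -(19/4)*pi*i.

The rational part is single-valued and drops out of the difference; each branch term changes only by its own monodromy.
(19/16)*log(1 - ξ/(3)): each positive loop around 3 adds 2*pi*i to the log, so winding -2 contributes (19/16)*(-2)*2*pi*i = -(19/4)*pi*i.
Summing the contributions at ξ = 20/17 gives -(19/4)*pi*i.


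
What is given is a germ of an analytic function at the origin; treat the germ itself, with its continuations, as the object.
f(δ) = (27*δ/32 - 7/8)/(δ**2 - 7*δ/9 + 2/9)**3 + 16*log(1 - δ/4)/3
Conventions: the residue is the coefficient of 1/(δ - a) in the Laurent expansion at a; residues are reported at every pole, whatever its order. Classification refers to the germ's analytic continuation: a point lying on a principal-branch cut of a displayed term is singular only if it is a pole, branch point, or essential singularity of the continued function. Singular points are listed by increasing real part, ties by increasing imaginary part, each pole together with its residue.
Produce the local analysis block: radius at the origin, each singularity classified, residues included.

Radius of convergence at 0: (1/3)*sqrt(2).
At (7/18) - ((1/18)*sqrt(23))*i: a pole of order 3; residue -((6200145/389344)*sqrt(23))*i.
At (7/18) + ((1/18)*sqrt(23))*i: a pole of order 3; residue ((6200145/389344)*sqrt(23))*i.
At 4: a logarithmic branch point.

Denominator factor (δ**2 - 7*δ/9 + 2/9)^3: discriminant -23/81, complex-conjugate roots (7/18) + ((1/18)*sqrt(23))*i and (7/18) - ((1/18)*sqrt(23))*i; poles of order 3, moduli (1/3)*sqrt(2) and (1/3)*sqrt(2).
Branch term (16/3)*log(1 - δ/(4)): its argument vanishes at δ = 4, a logarithmic branch point, modulus 4.
The radius of convergence is the smallest modulus among the singular points: (1/3)*sqrt(2).
The branch term is analytic at (7/18) - ((1/18)*sqrt(23))*i and contributes nothing to the residue; only the rational part matters.
The factor δ**2 - 7*δ/9 + 2/9 splits as (δ - a)(δ - a') with a = (7/18) - ((1/18)*sqrt(23))*i, a' = (7/18) + ((1/18)*sqrt(23))*i. At the order-3 pole a set g(δ) = (δ - a)^3*(rational part) = [27*δ/32 - 7/8] / (δ - a')^3.
Order-3 pole: residue = g''(a)/2; g''((7/18) - ((1/18)*sqrt(23))*i) = -((6200145/194672)*sqrt(23))*i, so the residue is -((6200145/389344)*sqrt(23))*i.
The branch term is analytic at (7/18) + ((1/18)*sqrt(23))*i and contributes nothing to the residue; only the rational part matters.
The factor δ**2 - 7*δ/9 + 2/9 splits as (δ - a)(δ - a') with a = (7/18) + ((1/18)*sqrt(23))*i, a' = (7/18) - ((1/18)*sqrt(23))*i. At the order-3 pole a set g(δ) = (δ - a)^3*(rational part) = [27*δ/32 - 7/8] / (δ - a')^3.
Order-3 pole: residue = g''(a)/2; g''((7/18) + ((1/18)*sqrt(23))*i) = ((6200145/194672)*sqrt(23))*i, so the residue is ((6200145/389344)*sqrt(23))*i.
List the singular points by increasing real part (a conjugate pair: the negative imaginary part first).


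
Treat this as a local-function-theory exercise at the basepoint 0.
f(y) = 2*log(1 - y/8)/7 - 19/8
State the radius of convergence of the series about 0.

The radius of convergence is 8.

Branch term (2/7)*log(1 - y/(8)): its argument vanishes at y = 8, a logarithmic branch point, modulus 8.
The radius of convergence is the smallest modulus among the singular points: 8.


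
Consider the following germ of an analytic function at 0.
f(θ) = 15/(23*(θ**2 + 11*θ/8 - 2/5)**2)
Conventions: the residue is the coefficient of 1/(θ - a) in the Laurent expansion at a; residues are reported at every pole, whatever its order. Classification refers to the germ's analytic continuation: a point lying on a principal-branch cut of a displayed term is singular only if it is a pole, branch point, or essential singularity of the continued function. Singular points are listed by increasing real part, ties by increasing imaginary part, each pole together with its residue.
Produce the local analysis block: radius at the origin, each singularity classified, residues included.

Denominator factor (θ**2 + 11*θ/8 - 2/5)^2: discriminant 1117/320, real irrational roots -11/16 + (1/80)*sqrt(5585) and -11/16 - (1/80)*sqrt(5585); poles of order 2, moduli -11/16 + (1/80)*sqrt(5585) and 11/16 + (1/80)*sqrt(5585).
The radius of convergence is the smallest modulus among the singular points: -11/16 + (1/80)*sqrt(5585).
The factor θ**2 + 11*θ/8 - 2/5 splits as (θ - a)(θ - a') with a = -11/16 - (1/80)*sqrt(5585), a' = -11/16 + (1/80)*sqrt(5585). At the order-2 pole a set g(θ) = (θ - a)^2*f(θ) = [15/23] / (θ - a')^2.
Order-2 pole: residue = g'(a); g'(-11/16 - (1/80)*sqrt(5585)) = (76800/28696847)*sqrt(5585), so the residue is (76800/28696847)*sqrt(5585).
The factor θ**2 + 11*θ/8 - 2/5 splits as (θ - a)(θ - a') with a = -11/16 + (1/80)*sqrt(5585), a' = -11/16 - (1/80)*sqrt(5585). At the order-2 pole a set g(θ) = (θ - a)^2*f(θ) = [15/23] / (θ - a')^2.
Order-2 pole: residue = g'(a); g'(-11/16 + (1/80)*sqrt(5585)) = -(76800/28696847)*sqrt(5585), so the residue is -(76800/28696847)*sqrt(5585).
List the singular points by increasing real part (a conjugate pair: the negative imaginary part first).

Radius of convergence at 0: -11/16 + (1/80)*sqrt(5585).
At -11/16 - (1/80)*sqrt(5585): a pole of order 2; residue (76800/28696847)*sqrt(5585).
At -11/16 + (1/80)*sqrt(5585): a pole of order 2; residue -(76800/28696847)*sqrt(5585).


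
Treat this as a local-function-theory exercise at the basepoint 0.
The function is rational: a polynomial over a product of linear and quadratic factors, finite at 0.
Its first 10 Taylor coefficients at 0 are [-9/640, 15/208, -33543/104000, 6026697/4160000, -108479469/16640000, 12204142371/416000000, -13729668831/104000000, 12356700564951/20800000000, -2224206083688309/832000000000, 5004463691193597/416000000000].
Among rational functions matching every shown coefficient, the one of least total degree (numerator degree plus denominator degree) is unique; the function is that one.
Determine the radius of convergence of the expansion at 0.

No rational of total degree below 8 reproduces all 10 coefficients; solving the [1/7] Pade equations on them gives f(r) = (40*r/39 - 25/8)/((r + 2/9)*(r**2 + r + 10)**3), whose expansion matches every shown term.
Denominator factor (r + 2/9): pole of order 1 at -2/9, modulus 2/9.
Denominator factor (r**2 + r + 10)^3: discriminant -39, complex-conjugate roots (-1/2) + ((1/2)*sqrt(39))*i and (-1/2) - ((1/2)*sqrt(39))*i; poles of order 3, moduli sqrt(10) and sqrt(10).
The radius of convergence is the smallest modulus among the singular points: 2/9.

The radius of convergence is 2/9.


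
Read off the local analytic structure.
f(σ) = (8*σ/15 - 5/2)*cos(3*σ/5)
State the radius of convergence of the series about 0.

The factor cos(3*σ/5) is entire and contributes no finite singular point.
The polynomial part has no poles.
No finite singular points: the Taylor series at 0 converges everywhere.

The radius of convergence is infinite.


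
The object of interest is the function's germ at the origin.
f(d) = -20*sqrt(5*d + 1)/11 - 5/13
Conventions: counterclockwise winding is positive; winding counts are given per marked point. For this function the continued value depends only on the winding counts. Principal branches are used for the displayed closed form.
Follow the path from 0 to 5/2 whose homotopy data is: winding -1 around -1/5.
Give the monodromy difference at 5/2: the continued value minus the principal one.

Continued minus principal equals (60/11)*sqrt(6).

The rational part is single-valued and drops out of the difference; each branch term changes only by its own monodromy.
(-20/11)*sqrt(1 - d/(-1/5)): winding -1 is odd, the square root flips sign, contributing -2*(-20/11)*sqrt(1 - (5/2)/(-1/5)) = -2*(-20/11)*sqrt(27/2) = (60/11)*sqrt(6).
Summing the contributions at d = 5/2 gives (60/11)*sqrt(6).


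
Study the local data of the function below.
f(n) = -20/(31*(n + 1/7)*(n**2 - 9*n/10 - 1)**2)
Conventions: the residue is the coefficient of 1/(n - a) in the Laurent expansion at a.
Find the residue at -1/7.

The residue is -4802000/5390559.

At the order-1 pole -1/7 set g(n) = (n - (-1/7))*f(n) = -20/(31*(n**2 - 9*n/10 - 1)**2).
Simple pole: residue = g(a) at a = -1/7, which is -4802000/5390559.


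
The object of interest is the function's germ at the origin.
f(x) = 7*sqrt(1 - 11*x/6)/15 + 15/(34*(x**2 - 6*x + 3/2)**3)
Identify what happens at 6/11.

The term (7/15)*sqrt(1 - x/(6/11)) has argument 1 - 6/11/(6/11) = 0 at 6/11: a square-root (algebraic, two-sheeted) branch point; the remaining terms are analytic or single-valued there.

The point is an algebraic (square-root) branch point.


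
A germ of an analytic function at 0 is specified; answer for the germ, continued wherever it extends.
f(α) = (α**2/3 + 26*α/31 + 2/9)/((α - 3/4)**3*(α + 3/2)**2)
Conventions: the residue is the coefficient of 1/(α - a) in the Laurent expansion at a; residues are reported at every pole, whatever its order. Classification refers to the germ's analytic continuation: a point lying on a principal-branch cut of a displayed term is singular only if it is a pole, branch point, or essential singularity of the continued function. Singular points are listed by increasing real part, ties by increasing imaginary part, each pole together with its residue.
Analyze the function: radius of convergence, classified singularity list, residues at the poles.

Radius of convergence at 0: 3/4.
At -3/2: a pole of order 2; residue 29056/610173.
At 3/4: a pole of order 3; residue -29056/610173.

Denominator factor (α + 3/2)^2: pole of order 2 at -3/2, modulus 3/2.
Denominator factor (α - 3/4)^3: pole of order 3 at 3/4, modulus 3/4.
The radius of convergence is the smallest modulus among the singular points: 3/4.
At the order-2 pole -3/2 set g(α) = (α - (-3/2))^2*f(α) = (α**2/3 + 26*α/31 + 2/9)/(α - 3/4)**3.
Order-2 pole: residue = g'(a); g'(-3/2) = 29056/610173, so the residue is 29056/610173.
At the order-3 pole 3/4 set g(α) = (α - (3/4))^3*f(α) = (α**2/3 + 26*α/31 + 2/9)/(α + 3/2)**2.
Order-3 pole: residue = g''(a)/2; g''(3/4) = -58112/610173, so the residue is -29056/610173.
List the singular points by increasing real part (a conjugate pair: the negative imaginary part first).


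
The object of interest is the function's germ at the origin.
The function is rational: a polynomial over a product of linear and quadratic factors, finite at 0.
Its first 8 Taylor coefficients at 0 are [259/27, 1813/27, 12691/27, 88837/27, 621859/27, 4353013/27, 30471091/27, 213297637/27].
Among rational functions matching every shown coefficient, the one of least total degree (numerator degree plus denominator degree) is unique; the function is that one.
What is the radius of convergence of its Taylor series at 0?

The radius of convergence is 1/7.

No rational of total degree below 1 reproduces all 8 coefficients; solving the [0/1] Pade equations on them gives f(τ) = -37/(27*(τ - 1/7)), whose expansion matches every shown term.
Denominator factor (τ - 1/7): pole of order 1 at 1/7, modulus 1/7.
The radius of convergence is the smallest modulus among the singular points: 1/7.


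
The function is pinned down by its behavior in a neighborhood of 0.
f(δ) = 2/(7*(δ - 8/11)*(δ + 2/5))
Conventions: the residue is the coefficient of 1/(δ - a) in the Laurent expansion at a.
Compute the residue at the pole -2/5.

The residue is -55/217.

At the order-1 pole -2/5 set g(δ) = (δ - (-2/5))*f(δ) = 2/(7*(δ - 8/11)).
Simple pole: residue = g(a) at a = -2/5, which is -55/217.


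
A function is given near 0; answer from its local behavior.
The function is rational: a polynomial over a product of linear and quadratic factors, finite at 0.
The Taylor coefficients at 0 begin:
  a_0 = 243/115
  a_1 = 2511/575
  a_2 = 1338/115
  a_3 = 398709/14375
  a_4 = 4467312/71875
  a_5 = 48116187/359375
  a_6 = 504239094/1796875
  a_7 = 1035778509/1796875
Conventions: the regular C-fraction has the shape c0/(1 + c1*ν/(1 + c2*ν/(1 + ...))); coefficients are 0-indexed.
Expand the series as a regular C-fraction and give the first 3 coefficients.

Taylor coefficients (read off): a_0 = 243/115, a_1 = 2511/575, a_2 = 1338/115.
c0 = a_0 = 243/115. Peel one level at a time: if S = 1 + c*ν/S' with S'(0) = 1, then c is the ν-coefficient of S and S' = c*ν/(S - 1).
S_1 = c0/f = 1 + (-31/15)*ν + (-2501/2025)*ν^2 + ...; c1 = -31/15.
S_2 = c1*ν/(S_1 - 1) = 1 + (-2501/4185)*ν + ...; c2 = -2501/4185.

The regular C-fraction coefficients are [243/115, -31/15, -2501/4185].


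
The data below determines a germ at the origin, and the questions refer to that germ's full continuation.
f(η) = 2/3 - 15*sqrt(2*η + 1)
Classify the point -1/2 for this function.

The point is an algebraic (square-root) branch point.

The term (-15)*sqrt(1 - η/(-1/2)) has argument 1 - -1/2/(-1/2) = 0 at -1/2: a square-root (algebraic, two-sheeted) branch point; the remaining terms are analytic or single-valued there.


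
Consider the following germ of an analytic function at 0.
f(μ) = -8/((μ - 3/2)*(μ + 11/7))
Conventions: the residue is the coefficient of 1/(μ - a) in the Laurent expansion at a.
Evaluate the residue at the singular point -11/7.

At the order-1 pole -11/7 set g(μ) = (μ - (-11/7))*f(μ) = -8/(μ - 3/2).
Simple pole: residue = g(a) at a = -11/7, which is 112/43.

The residue is 112/43.


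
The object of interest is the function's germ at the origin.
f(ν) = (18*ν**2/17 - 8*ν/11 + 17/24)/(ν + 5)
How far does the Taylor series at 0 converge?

Denominator factor (ν + 5): pole of order 1 at -5, modulus 5.
The radius of convergence is the smallest modulus among the singular points: 5.

The radius of convergence is 5.


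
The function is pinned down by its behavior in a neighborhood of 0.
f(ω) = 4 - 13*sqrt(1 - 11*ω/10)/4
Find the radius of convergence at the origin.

The radius of convergence is 10/11.

Branch term (-13/4)*sqrt(1 - ω/(10/11)): its argument vanishes at ω = 10/11, a square-root branch point, modulus 10/11.
The radius of convergence is the smallest modulus among the singular points: 10/11.


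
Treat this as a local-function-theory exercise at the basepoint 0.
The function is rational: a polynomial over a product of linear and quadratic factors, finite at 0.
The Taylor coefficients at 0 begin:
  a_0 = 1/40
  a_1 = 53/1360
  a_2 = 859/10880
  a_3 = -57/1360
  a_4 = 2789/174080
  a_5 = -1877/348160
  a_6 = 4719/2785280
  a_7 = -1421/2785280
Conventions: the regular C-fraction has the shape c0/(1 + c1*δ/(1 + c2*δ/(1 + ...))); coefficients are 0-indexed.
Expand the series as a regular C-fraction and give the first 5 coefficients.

The regular C-fraction coefficients are [1/40, -53/34, -3367/7208, 15830825/1427608, -28832/3367].

Taylor coefficients (read off): a_0 = 1/40, a_1 = 53/1360, a_2 = 859/10880, a_3 = -57/1360, a_4 = 2789/174080.
c0 = a_0 = 1/40. Peel one level at a time: if S = 1 + c*δ/S' with S'(0) = 1, then c is the δ-coefficient of S and S' = c*δ/(S - 1).
S_1 = c0/f = 1 + (-53/34)*δ + (-3367/4624)*δ^2 + ...; c1 = -53/34.
S_2 = c1*δ/(S_1 - 1) = 1 + (-3367/7208)*δ + (931225/179776)*δ^2 + ...; c2 = -3367/7208.
S_3 = c2*δ/(S_2 - 1) = 1 + (15830825/1427608)*δ + (1076496100/11336689)*δ^2 + ...; c3 = 15830825/1427608.
S_4 = c3*δ/(S_3 - 1) = 1 + (-28832/3367)*δ + ...; c4 = -28832/3367.


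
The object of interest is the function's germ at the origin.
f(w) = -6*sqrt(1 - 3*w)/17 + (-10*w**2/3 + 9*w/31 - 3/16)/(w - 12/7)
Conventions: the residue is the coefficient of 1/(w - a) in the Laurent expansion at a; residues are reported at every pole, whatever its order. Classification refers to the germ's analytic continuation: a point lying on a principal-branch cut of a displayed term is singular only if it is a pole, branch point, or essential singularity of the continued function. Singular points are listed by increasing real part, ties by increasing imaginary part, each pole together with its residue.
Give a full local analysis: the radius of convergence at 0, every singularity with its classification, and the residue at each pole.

Radius of convergence at 0: 1/3.
At 1/3: an algebraic (square-root) branch point.
At 12/7: a pole of order 1; residue -230541/24304.

Denominator factor (w - 12/7): pole of order 1 at 12/7, modulus 12/7.
Branch term (-6/17)*sqrt(1 - w/(1/3)): its argument vanishes at w = 1/3, a square-root branch point, modulus 1/3.
The radius of convergence is the smallest modulus among the singular points: 1/3.
The branch term is analytic at 12/7 and contributes nothing to the residue; only the rational part matters.
At the order-1 pole 12/7 set g(w) = (w - (12/7))*(rational part) = -10*w**2/3 + 9*w/31 - 3/16.
Simple pole: residue = g(a) at a = 12/7, which is -230541/24304.
List the singular points by increasing real part (a conjugate pair: the negative imaginary part first).


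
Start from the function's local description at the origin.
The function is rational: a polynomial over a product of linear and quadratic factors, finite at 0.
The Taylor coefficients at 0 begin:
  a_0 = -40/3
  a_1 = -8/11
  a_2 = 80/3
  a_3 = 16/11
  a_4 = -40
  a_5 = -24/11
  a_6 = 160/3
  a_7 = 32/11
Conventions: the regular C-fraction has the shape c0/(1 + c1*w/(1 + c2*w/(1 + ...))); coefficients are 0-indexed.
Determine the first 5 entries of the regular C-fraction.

Taylor coefficients (read off): a_0 = -40/3, a_1 = -8/11, a_2 = 80/3, a_3 = 16/11, a_4 = -40.
c0 = a_0 = -40/3. Peel one level at a time: if S = 1 + c*w/S' with S'(0) = 1, then c is the w-coefficient of S and S' = c*w/(S - 1).
S_1 = c0/f = 1 + (-3/55)*w + (6059/3025)*w^2 + ...; c1 = -3/55.
S_2 = c1*w/(S_1 - 1) = 1 + (6059/165)*w + (12118/9)*w^2 + ...; c2 = 6059/165.
S_3 = c2*w/(S_2 - 1) = 1 + (-110/3)*w + (-3025/6059)*w^2 + ...; c3 = -110/3.
S_4 = c3*w/(S_3 - 1) = 1 + (-165/12118)*w + ...; c4 = -165/12118.

The regular C-fraction coefficients are [-40/3, -3/55, 6059/165, -110/3, -165/12118].


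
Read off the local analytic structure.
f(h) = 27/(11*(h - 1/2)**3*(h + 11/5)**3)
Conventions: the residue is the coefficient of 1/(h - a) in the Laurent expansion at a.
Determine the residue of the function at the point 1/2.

The residue is 200000/1948617.

At the order-3 pole 1/2 set g(h) = (h - (1/2))^3*f(h) = 27/(11*(h + 11/5)**3).
Order-3 pole: residue = g''(a)/2; g''(1/2) = 400000/1948617, so the residue is 200000/1948617.


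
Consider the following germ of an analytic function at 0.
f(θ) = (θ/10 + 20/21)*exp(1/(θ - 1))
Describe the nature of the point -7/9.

There is no denominator, hence no pole anywhere.
The essential point of exp(1/(θ - (1))) is 1, not -7/9.
So the germ continues analytically to -7/9.

The point is a regular point.


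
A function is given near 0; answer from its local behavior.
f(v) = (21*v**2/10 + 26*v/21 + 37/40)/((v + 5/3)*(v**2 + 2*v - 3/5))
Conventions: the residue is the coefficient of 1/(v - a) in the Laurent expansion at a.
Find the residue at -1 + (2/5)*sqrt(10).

The residue is 89731/29120 - (51473/58240)*sqrt(10).

The factor v**2 + 2*v - 3/5 splits as (v - a)(v - a') with a = -1 + (2/5)*sqrt(10), a' = -1 - (2/5)*sqrt(10). At the order-1 pole a set g(v) = (v - a)*f(v) = [(21*v**2/10 + 26*v/21 + 37/40)/(v + 5/3)] / (v - a').
Simple pole: residue = g(a) at a = -1 + (2/5)*sqrt(10), which is 89731/29120 - (51473/58240)*sqrt(10).


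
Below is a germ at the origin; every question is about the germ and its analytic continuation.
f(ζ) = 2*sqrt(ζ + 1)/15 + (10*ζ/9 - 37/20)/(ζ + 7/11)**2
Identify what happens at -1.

The point is an algebraic (square-root) branch point.

The term (2/15)*sqrt(1 - ζ/(-1)) has argument 1 - -1/(-1) = 0 at -1: a square-root (algebraic, two-sheeted) branch point; the remaining terms are analytic or single-valued there.


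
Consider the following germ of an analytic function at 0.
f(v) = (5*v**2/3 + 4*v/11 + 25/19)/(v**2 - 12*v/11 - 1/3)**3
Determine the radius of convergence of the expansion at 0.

The radius of convergence is -6/11 + (1/33)*sqrt(687).

Denominator factor (v**2 - 12*v/11 - 1/3)^3: discriminant 916/363, real irrational roots 6/11 + (1/33)*sqrt(687) and 6/11 - (1/33)*sqrt(687); poles of order 3, moduli 6/11 + (1/33)*sqrt(687) and -6/11 + (1/33)*sqrt(687).
The radius of convergence is the smallest modulus among the singular points: -6/11 + (1/33)*sqrt(687).


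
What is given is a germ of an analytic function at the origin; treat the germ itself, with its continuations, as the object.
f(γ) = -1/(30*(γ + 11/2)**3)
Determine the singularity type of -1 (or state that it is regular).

Denominator factors: γ + 11/2 = 9/2 at γ = -1 — none vanishes.
So the germ continues analytically to -1.

The point is a regular point.


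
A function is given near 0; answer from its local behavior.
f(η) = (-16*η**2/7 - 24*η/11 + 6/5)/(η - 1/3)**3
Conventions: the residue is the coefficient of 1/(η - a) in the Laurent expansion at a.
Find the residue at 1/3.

The residue is -16/7.

At the order-3 pole 1/3 set g(η) = (η - (1/3))^3*f(η) = -16*η**2/7 - 24*η/11 + 6/5.
Order-3 pole: residue = g''(a)/2; g''(1/3) = -32/7, so the residue is -16/7.


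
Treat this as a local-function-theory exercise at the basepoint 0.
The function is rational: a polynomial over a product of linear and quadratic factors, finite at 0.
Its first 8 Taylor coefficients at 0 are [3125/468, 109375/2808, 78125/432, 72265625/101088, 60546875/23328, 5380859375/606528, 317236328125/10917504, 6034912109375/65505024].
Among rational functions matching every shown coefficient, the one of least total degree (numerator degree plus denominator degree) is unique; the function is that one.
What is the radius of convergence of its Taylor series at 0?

No rational of total degree below 5 reproduces all 8 coefficients; solving the [0/5] Pade equations on them gives f(δ) = -8/(13*(δ - 2/5)**3*(δ + 6/5)**2), whose expansion matches every shown term.
Denominator factor (δ - 2/5)^3: pole of order 3 at 2/5, modulus 2/5.
Denominator factor (δ + 6/5)^2: pole of order 2 at -6/5, modulus 6/5.
The radius of convergence is the smallest modulus among the singular points: 2/5.

The radius of convergence is 2/5.


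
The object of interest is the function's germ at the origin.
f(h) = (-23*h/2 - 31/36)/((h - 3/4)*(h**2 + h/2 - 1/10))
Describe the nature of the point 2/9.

Denominator factors: h - 3/4 = -19/36 at h = 2/9; h**2 + h/2 - 1/10 = 49/810 at h = 2/9 — none vanishes.
So the germ continues analytically to 2/9.

The point is a regular point.


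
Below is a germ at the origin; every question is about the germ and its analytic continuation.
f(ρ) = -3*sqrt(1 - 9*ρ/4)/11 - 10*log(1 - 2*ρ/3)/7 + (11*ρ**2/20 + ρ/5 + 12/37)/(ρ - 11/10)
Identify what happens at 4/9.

The point is an algebraic (square-root) branch point.

The term (-3/11)*sqrt(1 - ρ/(4/9)) has argument 1 - 4/9/(4/9) = 0 at 4/9: a square-root (algebraic, two-sheeted) branch point; the remaining terms are analytic or single-valued there.


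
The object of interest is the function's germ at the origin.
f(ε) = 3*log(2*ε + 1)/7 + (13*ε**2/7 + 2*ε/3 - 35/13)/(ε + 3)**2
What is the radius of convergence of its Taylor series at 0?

The radius of convergence is 1/2.

Denominator factor (ε + 3)^2: pole of order 2 at -3, modulus 3.
Branch term (3/7)*log(1 - ε/(-1/2)): its argument vanishes at ε = -1/2, a logarithmic branch point, modulus 1/2.
The radius of convergence is the smallest modulus among the singular points: 1/2.


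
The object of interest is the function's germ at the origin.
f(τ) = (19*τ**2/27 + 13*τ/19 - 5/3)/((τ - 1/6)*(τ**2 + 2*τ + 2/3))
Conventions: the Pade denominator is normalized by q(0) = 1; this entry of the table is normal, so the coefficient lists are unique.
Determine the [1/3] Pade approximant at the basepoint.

The Pade approximant has numerator coefficients [15, -188287272958/15068773251]; denominator coefficients [1, -8143054208/2379279987, -23767039375/1586186658, -122123963489/42827039766].

Taylor coefficients needed (expand at 0): a_0 = 15, a_1 = 738/19, a_2 = 40777/114, a_3 = 70261/38, a_4 = 896681/76.
Write the denominator as Q(τ) = 1 + q1*τ + q2*τ^2 + q3*τ^3. Requiring Q*f - P = O(τ^5) with deg P <= 1 kills the coefficients of τ^2..τ^4 in Q*f:
  τ^2: a_2 + q1*a_1 + q2*a_0 = 0, i.e. 40777/114 + (738/19)*q1 + (15)*q2 = 0.
  τ^3: a_3 + q1*a_2 + q2*a_1 + q3*a_0 = 0, i.e. 70261/38 + (40777/114)*q1 + (738/19)*q2 + (15)*q3 = 0.
  τ^4: a_4 + q1*a_3 + q2*a_2 + q3*a_1 = 0, i.e. 896681/76 + (70261/38)*q1 + (40777/114)*q2 + (738/19)*q3 = 0.
Solving this linear system: q1 = -8143054208/2379279987, q2 = -23767039375/1586186658, q3 = -122123963489/42827039766.
The numerator is Q*f truncated at degree 1: P0 = a_0 = 15; P1 = a_1 + q1*a_0 = -188287272958/15068773251.


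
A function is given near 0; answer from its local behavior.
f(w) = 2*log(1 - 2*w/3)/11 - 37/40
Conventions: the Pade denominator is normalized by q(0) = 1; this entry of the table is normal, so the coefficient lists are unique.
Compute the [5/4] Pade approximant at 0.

The Pade approximant has numerator coefficients [-37/40, 371/297, -973/1782, 1546/18711, -59/24057, -32/841995]; denominator coefficients [1, -40/27, 20/27, -80/567, 40/5103].

Taylor coefficients needed (expand at 0): a_0 = -37/40, a_1 = -4/33, a_2 = -4/99, a_3 = -16/891, a_4 = -8/891, a_5 = -64/13365, a_6 = -64/24057, a_7 = -256/168399, a_8 = -64/72171, a_9 = -1024/1948617.
Write the denominator as Q(w) = 1 + q1*w + q2*w^2 + q3*w^3 + q4*w^4. Requiring Q*f - P = O(w^10) with deg P <= 5 kills the coefficients of w^6..w^9 in Q*f:
  w^6: a_6 + q1*a_5 + q2*a_4 + q3*a_3 + q4*a_2 = 0, i.e. -64/24057 + (-64/13365)*q1 + (-8/891)*q2 + (-16/891)*q3 + (-4/99)*q4 = 0.
  w^7: a_7 + q1*a_6 + q2*a_5 + q3*a_4 + q4*a_3 = 0, i.e. -256/168399 + (-64/24057)*q1 + (-64/13365)*q2 + (-8/891)*q3 + (-16/891)*q4 = 0.
  w^8: a_8 + q1*a_7 + q2*a_6 + q3*a_5 + q4*a_4 = 0, i.e. -64/72171 + (-256/168399)*q1 + (-64/24057)*q2 + (-64/13365)*q3 + (-8/891)*q4 = 0.
  w^9: a_9 + q1*a_8 + q2*a_7 + q3*a_6 + q4*a_5 = 0, i.e. -1024/1948617 + (-64/72171)*q1 + (-256/168399)*q2 + (-64/24057)*q3 + (-64/13365)*q4 = 0.
Solving this linear system: q1 = -40/27, q2 = 20/27, q3 = -80/567, q4 = 40/5103.
The numerator is Q*f truncated at degree 5: P0 = a_0 = -37/40; P1 = a_1 + q1*a_0 = 371/297; P2 = a_2 + q1*a_1 + q2*a_0 = -973/1782; P3 = a_3 + q1*a_2 + q2*a_1 + q3*a_0 = 1546/18711; P4 = a_4 + q1*a_3 + q2*a_2 + q3*a_1 + q4*a_0 = -59/24057; P5 = a_5 + q1*a_4 + q2*a_3 + q3*a_2 + q4*a_1 = -32/841995.


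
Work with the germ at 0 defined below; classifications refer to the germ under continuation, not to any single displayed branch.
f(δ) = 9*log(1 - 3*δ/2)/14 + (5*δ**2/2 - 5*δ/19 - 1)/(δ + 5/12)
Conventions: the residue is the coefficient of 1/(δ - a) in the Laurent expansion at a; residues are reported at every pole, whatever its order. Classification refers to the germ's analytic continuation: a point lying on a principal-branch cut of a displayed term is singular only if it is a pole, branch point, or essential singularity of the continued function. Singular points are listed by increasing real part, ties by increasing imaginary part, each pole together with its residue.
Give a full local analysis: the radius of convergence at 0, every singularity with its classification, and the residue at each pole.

Denominator factor (δ + 5/12): pole of order 1 at -5/12, modulus 5/12.
Branch term (9/14)*log(1 - δ/(2/3)): its argument vanishes at δ = 2/3, a logarithmic branch point, modulus 2/3.
The radius of convergence is the smallest modulus among the singular points: 5/12.
The branch term is analytic at -5/12 and contributes nothing to the residue; only the rational part matters.
At the order-1 pole -5/12 set g(δ) = (δ - (-5/12))*(rational part) = 5*δ**2/2 - 5*δ/19 - 1.
Simple pole: residue = g(a) at a = -5/12, which is -2497/5472.
List the singular points by increasing real part (a conjugate pair: the negative imaginary part first).

Radius of convergence at 0: 5/12.
At -5/12: a pole of order 1; residue -2497/5472.
At 2/3: a logarithmic branch point.


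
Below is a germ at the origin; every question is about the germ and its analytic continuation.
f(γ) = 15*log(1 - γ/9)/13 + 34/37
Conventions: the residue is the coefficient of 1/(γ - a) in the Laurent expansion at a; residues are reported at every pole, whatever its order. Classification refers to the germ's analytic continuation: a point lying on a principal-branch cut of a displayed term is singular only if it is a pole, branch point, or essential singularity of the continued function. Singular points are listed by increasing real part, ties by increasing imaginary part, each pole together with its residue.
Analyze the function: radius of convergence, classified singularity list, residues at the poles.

Radius of convergence at 0: 9.
At 9: a logarithmic branch point.

Branch term (15/13)*log(1 - γ/(9)): its argument vanishes at γ = 9, a logarithmic branch point, modulus 9.
The radius of convergence is the smallest modulus among the singular points: 9.


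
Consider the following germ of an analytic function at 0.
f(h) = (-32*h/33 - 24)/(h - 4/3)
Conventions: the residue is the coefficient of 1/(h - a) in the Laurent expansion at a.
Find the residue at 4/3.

The residue is -2504/99.

At the order-1 pole 4/3 set g(h) = (h - (4/3))*f(h) = -32*h/33 - 24.
Simple pole: residue = g(a) at a = 4/3, which is -2504/99.


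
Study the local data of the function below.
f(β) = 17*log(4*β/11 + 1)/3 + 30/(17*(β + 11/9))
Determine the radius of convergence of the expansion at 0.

The radius of convergence is 11/9.

Denominator factor (β + 11/9): pole of order 1 at -11/9, modulus 11/9.
Branch term (17/3)*log(1 - β/(-11/4)): its argument vanishes at β = -11/4, a logarithmic branch point, modulus 11/4.
The radius of convergence is the smallest modulus among the singular points: 11/9.


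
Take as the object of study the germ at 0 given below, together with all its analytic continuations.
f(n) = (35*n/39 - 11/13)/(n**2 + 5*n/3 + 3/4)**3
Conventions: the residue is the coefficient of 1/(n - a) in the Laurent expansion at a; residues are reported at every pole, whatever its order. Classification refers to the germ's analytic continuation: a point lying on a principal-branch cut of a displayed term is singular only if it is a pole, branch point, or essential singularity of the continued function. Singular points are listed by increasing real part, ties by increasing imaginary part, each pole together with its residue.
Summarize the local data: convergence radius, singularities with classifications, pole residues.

Radius of convergence at 0: (1/2)*sqrt(3).
At (-5/6) - ((1/6)*sqrt(2))*i: a pole of order 3; residue -((30213/104)*sqrt(2))*i.
At (-5/6) + ((1/6)*sqrt(2))*i: a pole of order 3; residue ((30213/104)*sqrt(2))*i.

Denominator factor (n**2 + 5*n/3 + 3/4)^3: discriminant -2/9, complex-conjugate roots (-5/6) + ((1/6)*sqrt(2))*i and (-5/6) - ((1/6)*sqrt(2))*i; poles of order 3, moduli (1/2)*sqrt(3) and (1/2)*sqrt(3).
The radius of convergence is the smallest modulus among the singular points: (1/2)*sqrt(3).
The factor n**2 + 5*n/3 + 3/4 splits as (n - a)(n - a') with a = (-5/6) - ((1/6)*sqrt(2))*i, a' = (-5/6) + ((1/6)*sqrt(2))*i. At the order-3 pole a set g(n) = (n - a)^3*f(n) = [35*n/39 - 11/13] / (n - a')^3.
Order-3 pole: residue = g''(a)/2; g''((-5/6) - ((1/6)*sqrt(2))*i) = -((30213/52)*sqrt(2))*i, so the residue is -((30213/104)*sqrt(2))*i.
The factor n**2 + 5*n/3 + 3/4 splits as (n - a)(n - a') with a = (-5/6) + ((1/6)*sqrt(2))*i, a' = (-5/6) - ((1/6)*sqrt(2))*i. At the order-3 pole a set g(n) = (n - a)^3*f(n) = [35*n/39 - 11/13] / (n - a')^3.
Order-3 pole: residue = g''(a)/2; g''((-5/6) + ((1/6)*sqrt(2))*i) = ((30213/52)*sqrt(2))*i, so the residue is ((30213/104)*sqrt(2))*i.
List the singular points by increasing real part (a conjugate pair: the negative imaginary part first).
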